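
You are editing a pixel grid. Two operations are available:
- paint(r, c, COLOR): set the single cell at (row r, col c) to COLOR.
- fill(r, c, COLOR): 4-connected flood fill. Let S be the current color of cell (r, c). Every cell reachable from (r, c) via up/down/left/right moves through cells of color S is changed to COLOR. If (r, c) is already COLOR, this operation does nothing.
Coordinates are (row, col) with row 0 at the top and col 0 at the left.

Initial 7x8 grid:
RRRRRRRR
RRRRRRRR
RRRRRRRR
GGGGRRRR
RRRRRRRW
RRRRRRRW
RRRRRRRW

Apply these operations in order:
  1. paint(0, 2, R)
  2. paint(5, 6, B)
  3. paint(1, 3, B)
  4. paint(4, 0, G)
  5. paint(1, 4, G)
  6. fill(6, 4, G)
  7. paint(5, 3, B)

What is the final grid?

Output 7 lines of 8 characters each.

After op 1 paint(0,2,R):
RRRRRRRR
RRRRRRRR
RRRRRRRR
GGGGRRRR
RRRRRRRW
RRRRRRRW
RRRRRRRW
After op 2 paint(5,6,B):
RRRRRRRR
RRRRRRRR
RRRRRRRR
GGGGRRRR
RRRRRRRW
RRRRRRBW
RRRRRRRW
After op 3 paint(1,3,B):
RRRRRRRR
RRRBRRRR
RRRRRRRR
GGGGRRRR
RRRRRRRW
RRRRRRBW
RRRRRRRW
After op 4 paint(4,0,G):
RRRRRRRR
RRRBRRRR
RRRRRRRR
GGGGRRRR
GRRRRRRW
RRRRRRBW
RRRRRRRW
After op 5 paint(1,4,G):
RRRRRRRR
RRRBGRRR
RRRRRRRR
GGGGRRRR
GRRRRRRW
RRRRRRBW
RRRRRRRW
After op 6 fill(6,4,G) [45 cells changed]:
GGGGGGGG
GGGBGGGG
GGGGGGGG
GGGGGGGG
GGGGGGGW
GGGGGGBW
GGGGGGGW
After op 7 paint(5,3,B):
GGGGGGGG
GGGBGGGG
GGGGGGGG
GGGGGGGG
GGGGGGGW
GGGBGGBW
GGGGGGGW

Answer: GGGGGGGG
GGGBGGGG
GGGGGGGG
GGGGGGGG
GGGGGGGW
GGGBGGBW
GGGGGGGW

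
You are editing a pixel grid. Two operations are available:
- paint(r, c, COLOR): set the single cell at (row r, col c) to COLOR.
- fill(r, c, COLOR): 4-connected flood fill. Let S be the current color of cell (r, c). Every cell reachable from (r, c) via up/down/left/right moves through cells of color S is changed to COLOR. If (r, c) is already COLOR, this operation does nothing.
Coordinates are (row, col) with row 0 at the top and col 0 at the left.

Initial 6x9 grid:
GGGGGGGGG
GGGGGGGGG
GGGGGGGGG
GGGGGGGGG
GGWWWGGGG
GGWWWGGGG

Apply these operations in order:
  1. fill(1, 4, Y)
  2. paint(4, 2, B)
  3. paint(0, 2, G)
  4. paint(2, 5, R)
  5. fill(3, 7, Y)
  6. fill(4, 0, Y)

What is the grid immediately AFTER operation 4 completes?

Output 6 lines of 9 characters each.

Answer: YYGYYYYYY
YYYYYYYYY
YYYYYRYYY
YYYYYYYYY
YYBWWYYYY
YYWWWYYYY

Derivation:
After op 1 fill(1,4,Y) [48 cells changed]:
YYYYYYYYY
YYYYYYYYY
YYYYYYYYY
YYYYYYYYY
YYWWWYYYY
YYWWWYYYY
After op 2 paint(4,2,B):
YYYYYYYYY
YYYYYYYYY
YYYYYYYYY
YYYYYYYYY
YYBWWYYYY
YYWWWYYYY
After op 3 paint(0,2,G):
YYGYYYYYY
YYYYYYYYY
YYYYYYYYY
YYYYYYYYY
YYBWWYYYY
YYWWWYYYY
After op 4 paint(2,5,R):
YYGYYYYYY
YYYYYYYYY
YYYYYRYYY
YYYYYYYYY
YYBWWYYYY
YYWWWYYYY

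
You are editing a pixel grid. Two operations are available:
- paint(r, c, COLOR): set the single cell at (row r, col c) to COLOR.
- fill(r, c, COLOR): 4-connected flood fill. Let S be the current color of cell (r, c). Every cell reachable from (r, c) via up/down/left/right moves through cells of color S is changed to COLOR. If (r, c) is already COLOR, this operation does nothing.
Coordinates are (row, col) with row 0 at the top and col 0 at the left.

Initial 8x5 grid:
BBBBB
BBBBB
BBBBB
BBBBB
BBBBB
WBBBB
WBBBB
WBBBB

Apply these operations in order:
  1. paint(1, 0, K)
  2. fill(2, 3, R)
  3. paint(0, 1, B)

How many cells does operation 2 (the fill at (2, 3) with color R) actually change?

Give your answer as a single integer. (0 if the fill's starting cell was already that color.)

After op 1 paint(1,0,K):
BBBBB
KBBBB
BBBBB
BBBBB
BBBBB
WBBBB
WBBBB
WBBBB
After op 2 fill(2,3,R) [36 cells changed]:
RRRRR
KRRRR
RRRRR
RRRRR
RRRRR
WRRRR
WRRRR
WRRRR

Answer: 36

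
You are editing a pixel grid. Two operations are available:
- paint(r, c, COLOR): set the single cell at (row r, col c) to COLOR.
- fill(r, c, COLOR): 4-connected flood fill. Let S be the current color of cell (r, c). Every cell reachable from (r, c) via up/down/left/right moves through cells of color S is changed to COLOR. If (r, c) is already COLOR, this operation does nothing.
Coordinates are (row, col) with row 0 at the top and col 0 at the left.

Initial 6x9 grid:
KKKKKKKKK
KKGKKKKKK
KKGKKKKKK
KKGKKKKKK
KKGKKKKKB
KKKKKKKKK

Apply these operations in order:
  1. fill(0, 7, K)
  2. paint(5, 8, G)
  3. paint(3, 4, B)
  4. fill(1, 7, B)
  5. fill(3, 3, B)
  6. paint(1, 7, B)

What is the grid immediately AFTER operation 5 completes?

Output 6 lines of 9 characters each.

Answer: BBBBBBBBB
BBGBBBBBB
BBGBBBBBB
BBGBBBBBB
BBGBBBBBB
BBBBBBBBG

Derivation:
After op 1 fill(0,7,K) [0 cells changed]:
KKKKKKKKK
KKGKKKKKK
KKGKKKKKK
KKGKKKKKK
KKGKKKKKB
KKKKKKKKK
After op 2 paint(5,8,G):
KKKKKKKKK
KKGKKKKKK
KKGKKKKKK
KKGKKKKKK
KKGKKKKKB
KKKKKKKKG
After op 3 paint(3,4,B):
KKKKKKKKK
KKGKKKKKK
KKGKKKKKK
KKGKBKKKK
KKGKKKKKB
KKKKKKKKG
After op 4 fill(1,7,B) [47 cells changed]:
BBBBBBBBB
BBGBBBBBB
BBGBBBBBB
BBGBBBBBB
BBGBBBBBB
BBBBBBBBG
After op 5 fill(3,3,B) [0 cells changed]:
BBBBBBBBB
BBGBBBBBB
BBGBBBBBB
BBGBBBBBB
BBGBBBBBB
BBBBBBBBG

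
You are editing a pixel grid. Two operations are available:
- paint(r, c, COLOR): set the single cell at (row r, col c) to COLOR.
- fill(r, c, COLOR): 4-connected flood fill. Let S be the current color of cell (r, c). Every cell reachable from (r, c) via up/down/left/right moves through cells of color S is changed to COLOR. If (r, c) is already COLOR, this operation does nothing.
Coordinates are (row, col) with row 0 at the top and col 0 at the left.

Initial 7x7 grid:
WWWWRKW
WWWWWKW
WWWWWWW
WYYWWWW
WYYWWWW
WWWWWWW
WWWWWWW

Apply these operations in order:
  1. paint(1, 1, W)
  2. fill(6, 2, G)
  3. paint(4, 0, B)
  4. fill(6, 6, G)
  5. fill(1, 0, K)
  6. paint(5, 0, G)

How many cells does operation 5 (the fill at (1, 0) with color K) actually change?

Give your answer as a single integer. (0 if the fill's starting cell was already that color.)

After op 1 paint(1,1,W):
WWWWRKW
WWWWWKW
WWWWWWW
WYYWWWW
WYYWWWW
WWWWWWW
WWWWWWW
After op 2 fill(6,2,G) [42 cells changed]:
GGGGRKG
GGGGGKG
GGGGGGG
GYYGGGG
GYYGGGG
GGGGGGG
GGGGGGG
After op 3 paint(4,0,B):
GGGGRKG
GGGGGKG
GGGGGGG
GYYGGGG
BYYGGGG
GGGGGGG
GGGGGGG
After op 4 fill(6,6,G) [0 cells changed]:
GGGGRKG
GGGGGKG
GGGGGGG
GYYGGGG
BYYGGGG
GGGGGGG
GGGGGGG
After op 5 fill(1,0,K) [41 cells changed]:
KKKKRKK
KKKKKKK
KKKKKKK
KYYKKKK
BYYKKKK
KKKKKKK
KKKKKKK

Answer: 41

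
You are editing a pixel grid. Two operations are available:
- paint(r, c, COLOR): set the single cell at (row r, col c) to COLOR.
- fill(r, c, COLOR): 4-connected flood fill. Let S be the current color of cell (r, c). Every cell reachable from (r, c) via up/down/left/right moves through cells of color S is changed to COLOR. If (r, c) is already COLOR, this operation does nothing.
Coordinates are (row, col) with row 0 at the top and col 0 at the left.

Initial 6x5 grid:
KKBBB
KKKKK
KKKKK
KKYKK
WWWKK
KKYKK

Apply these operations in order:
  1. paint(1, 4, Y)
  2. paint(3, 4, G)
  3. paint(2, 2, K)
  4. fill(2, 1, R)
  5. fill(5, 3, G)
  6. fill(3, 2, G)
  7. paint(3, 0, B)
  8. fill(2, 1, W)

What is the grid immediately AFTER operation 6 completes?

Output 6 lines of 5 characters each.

Answer: GGBBB
GGGGY
GGGGG
GGGGG
WWWGG
KKYGG

Derivation:
After op 1 paint(1,4,Y):
KKBBB
KKKKY
KKKKK
KKYKK
WWWKK
KKYKK
After op 2 paint(3,4,G):
KKBBB
KKKKY
KKKKK
KKYKG
WWWKK
KKYKK
After op 3 paint(2,2,K):
KKBBB
KKKKY
KKKKK
KKYKG
WWWKK
KKYKK
After op 4 fill(2,1,R) [18 cells changed]:
RRBBB
RRRRY
RRRRR
RRYRG
WWWRR
KKYRR
After op 5 fill(5,3,G) [18 cells changed]:
GGBBB
GGGGY
GGGGG
GGYGG
WWWGG
KKYGG
After op 6 fill(3,2,G) [1 cells changed]:
GGBBB
GGGGY
GGGGG
GGGGG
WWWGG
KKYGG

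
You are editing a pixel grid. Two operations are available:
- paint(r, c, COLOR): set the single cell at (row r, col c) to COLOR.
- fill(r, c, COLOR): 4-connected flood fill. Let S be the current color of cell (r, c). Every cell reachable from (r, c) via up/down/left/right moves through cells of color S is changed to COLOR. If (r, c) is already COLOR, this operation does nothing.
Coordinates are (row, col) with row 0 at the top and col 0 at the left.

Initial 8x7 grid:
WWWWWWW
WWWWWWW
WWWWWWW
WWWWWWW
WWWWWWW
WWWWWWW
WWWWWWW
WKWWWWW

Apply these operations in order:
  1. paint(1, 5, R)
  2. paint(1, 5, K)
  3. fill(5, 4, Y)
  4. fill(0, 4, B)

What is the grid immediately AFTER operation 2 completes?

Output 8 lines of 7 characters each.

After op 1 paint(1,5,R):
WWWWWWW
WWWWWRW
WWWWWWW
WWWWWWW
WWWWWWW
WWWWWWW
WWWWWWW
WKWWWWW
After op 2 paint(1,5,K):
WWWWWWW
WWWWWKW
WWWWWWW
WWWWWWW
WWWWWWW
WWWWWWW
WWWWWWW
WKWWWWW

Answer: WWWWWWW
WWWWWKW
WWWWWWW
WWWWWWW
WWWWWWW
WWWWWWW
WWWWWWW
WKWWWWW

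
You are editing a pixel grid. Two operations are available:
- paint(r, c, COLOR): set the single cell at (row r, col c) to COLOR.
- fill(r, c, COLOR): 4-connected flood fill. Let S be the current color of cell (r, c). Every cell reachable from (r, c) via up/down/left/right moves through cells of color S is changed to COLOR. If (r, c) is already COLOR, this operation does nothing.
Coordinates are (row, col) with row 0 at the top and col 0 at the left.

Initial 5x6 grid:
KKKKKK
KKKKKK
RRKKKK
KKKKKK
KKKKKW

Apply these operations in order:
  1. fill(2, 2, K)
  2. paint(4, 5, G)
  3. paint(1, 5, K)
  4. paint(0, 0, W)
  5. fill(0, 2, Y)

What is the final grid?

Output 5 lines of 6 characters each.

After op 1 fill(2,2,K) [0 cells changed]:
KKKKKK
KKKKKK
RRKKKK
KKKKKK
KKKKKW
After op 2 paint(4,5,G):
KKKKKK
KKKKKK
RRKKKK
KKKKKK
KKKKKG
After op 3 paint(1,5,K):
KKKKKK
KKKKKK
RRKKKK
KKKKKK
KKKKKG
After op 4 paint(0,0,W):
WKKKKK
KKKKKK
RRKKKK
KKKKKK
KKKKKG
After op 5 fill(0,2,Y) [26 cells changed]:
WYYYYY
YYYYYY
RRYYYY
YYYYYY
YYYYYG

Answer: WYYYYY
YYYYYY
RRYYYY
YYYYYY
YYYYYG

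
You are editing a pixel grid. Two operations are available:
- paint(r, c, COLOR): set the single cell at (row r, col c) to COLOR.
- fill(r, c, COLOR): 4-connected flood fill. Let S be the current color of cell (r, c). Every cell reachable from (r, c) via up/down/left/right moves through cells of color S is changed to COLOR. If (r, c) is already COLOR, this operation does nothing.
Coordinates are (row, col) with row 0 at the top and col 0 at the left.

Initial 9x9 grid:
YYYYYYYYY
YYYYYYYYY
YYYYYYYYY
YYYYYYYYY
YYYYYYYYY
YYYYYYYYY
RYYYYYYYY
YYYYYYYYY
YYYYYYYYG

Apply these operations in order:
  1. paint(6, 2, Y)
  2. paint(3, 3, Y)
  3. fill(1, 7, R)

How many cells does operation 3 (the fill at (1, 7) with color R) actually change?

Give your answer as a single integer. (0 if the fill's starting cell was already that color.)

After op 1 paint(6,2,Y):
YYYYYYYYY
YYYYYYYYY
YYYYYYYYY
YYYYYYYYY
YYYYYYYYY
YYYYYYYYY
RYYYYYYYY
YYYYYYYYY
YYYYYYYYG
After op 2 paint(3,3,Y):
YYYYYYYYY
YYYYYYYYY
YYYYYYYYY
YYYYYYYYY
YYYYYYYYY
YYYYYYYYY
RYYYYYYYY
YYYYYYYYY
YYYYYYYYG
After op 3 fill(1,7,R) [79 cells changed]:
RRRRRRRRR
RRRRRRRRR
RRRRRRRRR
RRRRRRRRR
RRRRRRRRR
RRRRRRRRR
RRRRRRRRR
RRRRRRRRR
RRRRRRRRG

Answer: 79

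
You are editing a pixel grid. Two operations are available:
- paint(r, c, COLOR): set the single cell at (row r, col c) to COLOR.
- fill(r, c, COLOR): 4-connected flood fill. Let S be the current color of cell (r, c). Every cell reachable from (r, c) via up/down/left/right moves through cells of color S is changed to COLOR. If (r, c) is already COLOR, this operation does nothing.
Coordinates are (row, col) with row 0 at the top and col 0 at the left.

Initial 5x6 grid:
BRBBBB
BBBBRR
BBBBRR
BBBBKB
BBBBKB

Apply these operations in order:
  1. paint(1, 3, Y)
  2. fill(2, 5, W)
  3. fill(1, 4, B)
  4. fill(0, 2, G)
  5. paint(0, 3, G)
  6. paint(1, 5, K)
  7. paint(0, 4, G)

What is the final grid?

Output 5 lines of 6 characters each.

After op 1 paint(1,3,Y):
BRBBBB
BBBYRR
BBBBRR
BBBBKB
BBBBKB
After op 2 fill(2,5,W) [4 cells changed]:
BRBBBB
BBBYWW
BBBBWW
BBBBKB
BBBBKB
After op 3 fill(1,4,B) [4 cells changed]:
BRBBBB
BBBYBB
BBBBBB
BBBBKB
BBBBKB
After op 4 fill(0,2,G) [26 cells changed]:
GRGGGG
GGGYGG
GGGGGG
GGGGKG
GGGGKG
After op 5 paint(0,3,G):
GRGGGG
GGGYGG
GGGGGG
GGGGKG
GGGGKG
After op 6 paint(1,5,K):
GRGGGG
GGGYGK
GGGGGG
GGGGKG
GGGGKG
After op 7 paint(0,4,G):
GRGGGG
GGGYGK
GGGGGG
GGGGKG
GGGGKG

Answer: GRGGGG
GGGYGK
GGGGGG
GGGGKG
GGGGKG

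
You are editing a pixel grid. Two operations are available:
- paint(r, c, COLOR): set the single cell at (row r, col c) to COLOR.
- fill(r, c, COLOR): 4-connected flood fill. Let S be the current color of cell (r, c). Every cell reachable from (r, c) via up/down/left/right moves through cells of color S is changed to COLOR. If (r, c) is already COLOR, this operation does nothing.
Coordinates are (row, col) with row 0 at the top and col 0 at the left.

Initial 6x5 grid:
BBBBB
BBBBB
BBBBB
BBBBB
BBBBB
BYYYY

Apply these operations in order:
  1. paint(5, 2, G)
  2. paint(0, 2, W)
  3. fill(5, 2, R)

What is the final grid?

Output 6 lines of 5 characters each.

After op 1 paint(5,2,G):
BBBBB
BBBBB
BBBBB
BBBBB
BBBBB
BYGYY
After op 2 paint(0,2,W):
BBWBB
BBBBB
BBBBB
BBBBB
BBBBB
BYGYY
After op 3 fill(5,2,R) [1 cells changed]:
BBWBB
BBBBB
BBBBB
BBBBB
BBBBB
BYRYY

Answer: BBWBB
BBBBB
BBBBB
BBBBB
BBBBB
BYRYY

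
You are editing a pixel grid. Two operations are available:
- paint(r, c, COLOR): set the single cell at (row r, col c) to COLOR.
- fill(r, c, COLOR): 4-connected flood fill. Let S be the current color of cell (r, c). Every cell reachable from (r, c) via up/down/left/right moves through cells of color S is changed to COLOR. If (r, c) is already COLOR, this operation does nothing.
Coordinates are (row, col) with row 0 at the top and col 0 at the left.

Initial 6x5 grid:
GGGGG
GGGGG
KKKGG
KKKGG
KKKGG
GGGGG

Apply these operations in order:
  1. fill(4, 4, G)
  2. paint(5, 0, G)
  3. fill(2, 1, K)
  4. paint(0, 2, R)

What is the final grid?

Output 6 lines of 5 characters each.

After op 1 fill(4,4,G) [0 cells changed]:
GGGGG
GGGGG
KKKGG
KKKGG
KKKGG
GGGGG
After op 2 paint(5,0,G):
GGGGG
GGGGG
KKKGG
KKKGG
KKKGG
GGGGG
After op 3 fill(2,1,K) [0 cells changed]:
GGGGG
GGGGG
KKKGG
KKKGG
KKKGG
GGGGG
After op 4 paint(0,2,R):
GGRGG
GGGGG
KKKGG
KKKGG
KKKGG
GGGGG

Answer: GGRGG
GGGGG
KKKGG
KKKGG
KKKGG
GGGGG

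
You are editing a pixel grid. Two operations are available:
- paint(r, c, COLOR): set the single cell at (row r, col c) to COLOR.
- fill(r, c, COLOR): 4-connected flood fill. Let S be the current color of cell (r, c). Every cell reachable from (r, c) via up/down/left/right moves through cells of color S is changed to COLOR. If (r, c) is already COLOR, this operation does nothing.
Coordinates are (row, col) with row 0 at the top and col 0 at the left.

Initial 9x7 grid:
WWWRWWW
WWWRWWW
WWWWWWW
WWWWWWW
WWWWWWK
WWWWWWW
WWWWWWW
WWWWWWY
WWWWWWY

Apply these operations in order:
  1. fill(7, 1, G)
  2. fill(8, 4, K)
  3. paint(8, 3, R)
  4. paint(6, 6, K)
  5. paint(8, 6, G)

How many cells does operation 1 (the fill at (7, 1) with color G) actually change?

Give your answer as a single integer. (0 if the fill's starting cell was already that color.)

After op 1 fill(7,1,G) [58 cells changed]:
GGGRGGG
GGGRGGG
GGGGGGG
GGGGGGG
GGGGGGK
GGGGGGG
GGGGGGG
GGGGGGY
GGGGGGY

Answer: 58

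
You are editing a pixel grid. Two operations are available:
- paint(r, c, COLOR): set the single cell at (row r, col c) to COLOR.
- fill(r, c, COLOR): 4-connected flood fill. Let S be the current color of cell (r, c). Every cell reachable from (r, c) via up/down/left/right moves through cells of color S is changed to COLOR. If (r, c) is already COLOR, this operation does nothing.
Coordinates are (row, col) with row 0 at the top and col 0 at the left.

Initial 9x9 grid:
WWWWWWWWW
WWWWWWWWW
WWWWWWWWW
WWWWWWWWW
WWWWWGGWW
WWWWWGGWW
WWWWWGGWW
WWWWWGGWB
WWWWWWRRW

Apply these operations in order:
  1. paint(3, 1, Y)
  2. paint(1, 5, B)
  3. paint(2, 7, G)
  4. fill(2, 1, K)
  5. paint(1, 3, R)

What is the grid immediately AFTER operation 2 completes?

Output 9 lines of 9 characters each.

After op 1 paint(3,1,Y):
WWWWWWWWW
WWWWWWWWW
WWWWWWWWW
WYWWWWWWW
WWWWWGGWW
WWWWWGGWW
WWWWWGGWW
WWWWWGGWB
WWWWWWRRW
After op 2 paint(1,5,B):
WWWWWWWWW
WWWWWBWWW
WWWWWWWWW
WYWWWWWWW
WWWWWGGWW
WWWWWGGWW
WWWWWGGWW
WWWWWGGWB
WWWWWWRRW

Answer: WWWWWWWWW
WWWWWBWWW
WWWWWWWWW
WYWWWWWWW
WWWWWGGWW
WWWWWGGWW
WWWWWGGWW
WWWWWGGWB
WWWWWWRRW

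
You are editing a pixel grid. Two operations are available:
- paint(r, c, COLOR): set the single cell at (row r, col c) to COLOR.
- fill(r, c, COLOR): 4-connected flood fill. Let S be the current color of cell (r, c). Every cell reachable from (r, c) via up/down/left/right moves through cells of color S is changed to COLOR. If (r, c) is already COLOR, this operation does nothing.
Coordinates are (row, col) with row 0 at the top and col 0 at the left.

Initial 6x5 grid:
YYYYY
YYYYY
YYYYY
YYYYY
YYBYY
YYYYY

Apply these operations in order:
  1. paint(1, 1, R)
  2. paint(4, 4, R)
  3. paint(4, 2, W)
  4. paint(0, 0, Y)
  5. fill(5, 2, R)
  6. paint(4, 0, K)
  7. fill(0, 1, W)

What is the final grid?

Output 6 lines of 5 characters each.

Answer: WWWWW
WWWWW
WWWWW
WWWWW
KWWWW
WWWWW

Derivation:
After op 1 paint(1,1,R):
YYYYY
YRYYY
YYYYY
YYYYY
YYBYY
YYYYY
After op 2 paint(4,4,R):
YYYYY
YRYYY
YYYYY
YYYYY
YYBYR
YYYYY
After op 3 paint(4,2,W):
YYYYY
YRYYY
YYYYY
YYYYY
YYWYR
YYYYY
After op 4 paint(0,0,Y):
YYYYY
YRYYY
YYYYY
YYYYY
YYWYR
YYYYY
After op 5 fill(5,2,R) [27 cells changed]:
RRRRR
RRRRR
RRRRR
RRRRR
RRWRR
RRRRR
After op 6 paint(4,0,K):
RRRRR
RRRRR
RRRRR
RRRRR
KRWRR
RRRRR
After op 7 fill(0,1,W) [28 cells changed]:
WWWWW
WWWWW
WWWWW
WWWWW
KWWWW
WWWWW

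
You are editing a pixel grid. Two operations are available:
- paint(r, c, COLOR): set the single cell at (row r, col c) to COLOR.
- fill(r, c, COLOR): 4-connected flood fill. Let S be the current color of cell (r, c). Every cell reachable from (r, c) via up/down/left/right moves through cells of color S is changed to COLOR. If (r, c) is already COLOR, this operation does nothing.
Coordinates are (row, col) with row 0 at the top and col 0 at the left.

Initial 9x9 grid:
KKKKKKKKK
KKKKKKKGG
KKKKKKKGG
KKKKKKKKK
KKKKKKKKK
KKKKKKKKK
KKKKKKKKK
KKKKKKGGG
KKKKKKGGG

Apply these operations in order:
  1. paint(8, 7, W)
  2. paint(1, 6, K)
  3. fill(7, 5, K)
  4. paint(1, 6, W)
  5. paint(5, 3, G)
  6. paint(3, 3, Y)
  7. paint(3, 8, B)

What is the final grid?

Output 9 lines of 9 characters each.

After op 1 paint(8,7,W):
KKKKKKKKK
KKKKKKKGG
KKKKKKKGG
KKKKKKKKK
KKKKKKKKK
KKKKKKKKK
KKKKKKKKK
KKKKKKGGG
KKKKKKGWG
After op 2 paint(1,6,K):
KKKKKKKKK
KKKKKKKGG
KKKKKKKGG
KKKKKKKKK
KKKKKKKKK
KKKKKKKKK
KKKKKKKKK
KKKKKKGGG
KKKKKKGWG
After op 3 fill(7,5,K) [0 cells changed]:
KKKKKKKKK
KKKKKKKGG
KKKKKKKGG
KKKKKKKKK
KKKKKKKKK
KKKKKKKKK
KKKKKKKKK
KKKKKKGGG
KKKKKKGWG
After op 4 paint(1,6,W):
KKKKKKKKK
KKKKKKWGG
KKKKKKKGG
KKKKKKKKK
KKKKKKKKK
KKKKKKKKK
KKKKKKKKK
KKKKKKGGG
KKKKKKGWG
After op 5 paint(5,3,G):
KKKKKKKKK
KKKKKKWGG
KKKKKKKGG
KKKKKKKKK
KKKKKKKKK
KKKGKKKKK
KKKKKKKKK
KKKKKKGGG
KKKKKKGWG
After op 6 paint(3,3,Y):
KKKKKKKKK
KKKKKKWGG
KKKKKKKGG
KKKYKKKKK
KKKKKKKKK
KKKGKKKKK
KKKKKKKKK
KKKKKKGGG
KKKKKKGWG
After op 7 paint(3,8,B):
KKKKKKKKK
KKKKKKWGG
KKKKKKKGG
KKKYKKKKB
KKKKKKKKK
KKKGKKKKK
KKKKKKKKK
KKKKKKGGG
KKKKKKGWG

Answer: KKKKKKKKK
KKKKKKWGG
KKKKKKKGG
KKKYKKKKB
KKKKKKKKK
KKKGKKKKK
KKKKKKKKK
KKKKKKGGG
KKKKKKGWG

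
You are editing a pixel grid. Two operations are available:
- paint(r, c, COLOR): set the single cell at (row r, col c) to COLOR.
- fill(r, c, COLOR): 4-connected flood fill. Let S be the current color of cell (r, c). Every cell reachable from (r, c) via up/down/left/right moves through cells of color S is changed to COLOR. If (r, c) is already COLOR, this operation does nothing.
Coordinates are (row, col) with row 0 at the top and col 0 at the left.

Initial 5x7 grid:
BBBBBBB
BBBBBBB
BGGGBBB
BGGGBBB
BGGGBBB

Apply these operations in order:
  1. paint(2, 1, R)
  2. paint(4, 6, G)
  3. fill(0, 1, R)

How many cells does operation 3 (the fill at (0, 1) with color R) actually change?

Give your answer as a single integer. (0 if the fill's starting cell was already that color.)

After op 1 paint(2,1,R):
BBBBBBB
BBBBBBB
BRGGBBB
BGGGBBB
BGGGBBB
After op 2 paint(4,6,G):
BBBBBBB
BBBBBBB
BRGGBBB
BGGGBBB
BGGGBBG
After op 3 fill(0,1,R) [25 cells changed]:
RRRRRRR
RRRRRRR
RRGGRRR
RGGGRRR
RGGGRRG

Answer: 25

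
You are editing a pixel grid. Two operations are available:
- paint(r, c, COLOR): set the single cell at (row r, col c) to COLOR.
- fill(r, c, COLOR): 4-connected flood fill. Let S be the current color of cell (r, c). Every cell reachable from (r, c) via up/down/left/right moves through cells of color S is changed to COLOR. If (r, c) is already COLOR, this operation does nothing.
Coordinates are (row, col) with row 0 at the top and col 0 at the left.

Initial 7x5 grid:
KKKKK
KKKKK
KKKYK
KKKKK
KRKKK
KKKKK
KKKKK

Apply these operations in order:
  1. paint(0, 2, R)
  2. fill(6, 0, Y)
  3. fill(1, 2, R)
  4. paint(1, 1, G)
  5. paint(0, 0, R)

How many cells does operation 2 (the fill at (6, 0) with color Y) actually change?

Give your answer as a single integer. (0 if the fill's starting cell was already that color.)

After op 1 paint(0,2,R):
KKRKK
KKKKK
KKKYK
KKKKK
KRKKK
KKKKK
KKKKK
After op 2 fill(6,0,Y) [32 cells changed]:
YYRYY
YYYYY
YYYYY
YYYYY
YRYYY
YYYYY
YYYYY

Answer: 32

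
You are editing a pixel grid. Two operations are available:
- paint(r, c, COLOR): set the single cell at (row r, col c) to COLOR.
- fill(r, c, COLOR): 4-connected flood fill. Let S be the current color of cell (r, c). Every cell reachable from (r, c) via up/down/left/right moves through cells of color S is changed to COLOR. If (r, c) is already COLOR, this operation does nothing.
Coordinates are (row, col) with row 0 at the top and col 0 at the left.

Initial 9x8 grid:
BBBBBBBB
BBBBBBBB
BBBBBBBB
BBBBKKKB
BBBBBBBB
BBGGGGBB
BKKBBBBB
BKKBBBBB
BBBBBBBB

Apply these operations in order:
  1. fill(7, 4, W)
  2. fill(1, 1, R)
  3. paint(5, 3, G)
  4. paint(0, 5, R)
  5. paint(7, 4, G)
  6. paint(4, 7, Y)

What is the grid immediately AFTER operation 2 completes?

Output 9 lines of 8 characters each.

After op 1 fill(7,4,W) [61 cells changed]:
WWWWWWWW
WWWWWWWW
WWWWWWWW
WWWWKKKW
WWWWWWWW
WWGGGGWW
WKKWWWWW
WKKWWWWW
WWWWWWWW
After op 2 fill(1,1,R) [61 cells changed]:
RRRRRRRR
RRRRRRRR
RRRRRRRR
RRRRKKKR
RRRRRRRR
RRGGGGRR
RKKRRRRR
RKKRRRRR
RRRRRRRR

Answer: RRRRRRRR
RRRRRRRR
RRRRRRRR
RRRRKKKR
RRRRRRRR
RRGGGGRR
RKKRRRRR
RKKRRRRR
RRRRRRRR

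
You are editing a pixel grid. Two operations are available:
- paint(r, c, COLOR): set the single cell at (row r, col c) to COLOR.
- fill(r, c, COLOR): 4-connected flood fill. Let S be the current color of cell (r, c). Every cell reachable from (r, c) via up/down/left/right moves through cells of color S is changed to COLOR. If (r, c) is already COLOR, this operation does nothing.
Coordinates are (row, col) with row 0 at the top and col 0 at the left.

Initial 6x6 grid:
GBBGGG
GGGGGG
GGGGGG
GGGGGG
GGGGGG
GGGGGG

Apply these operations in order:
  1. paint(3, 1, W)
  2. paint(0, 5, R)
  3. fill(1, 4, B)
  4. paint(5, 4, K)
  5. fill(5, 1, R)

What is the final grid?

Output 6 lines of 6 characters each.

Answer: RRRRRR
RRRRRR
RRRRRR
RWRRRR
RRRRRR
RRRRKR

Derivation:
After op 1 paint(3,1,W):
GBBGGG
GGGGGG
GGGGGG
GWGGGG
GGGGGG
GGGGGG
After op 2 paint(0,5,R):
GBBGGR
GGGGGG
GGGGGG
GWGGGG
GGGGGG
GGGGGG
After op 3 fill(1,4,B) [32 cells changed]:
BBBBBR
BBBBBB
BBBBBB
BWBBBB
BBBBBB
BBBBBB
After op 4 paint(5,4,K):
BBBBBR
BBBBBB
BBBBBB
BWBBBB
BBBBBB
BBBBKB
After op 5 fill(5,1,R) [33 cells changed]:
RRRRRR
RRRRRR
RRRRRR
RWRRRR
RRRRRR
RRRRKR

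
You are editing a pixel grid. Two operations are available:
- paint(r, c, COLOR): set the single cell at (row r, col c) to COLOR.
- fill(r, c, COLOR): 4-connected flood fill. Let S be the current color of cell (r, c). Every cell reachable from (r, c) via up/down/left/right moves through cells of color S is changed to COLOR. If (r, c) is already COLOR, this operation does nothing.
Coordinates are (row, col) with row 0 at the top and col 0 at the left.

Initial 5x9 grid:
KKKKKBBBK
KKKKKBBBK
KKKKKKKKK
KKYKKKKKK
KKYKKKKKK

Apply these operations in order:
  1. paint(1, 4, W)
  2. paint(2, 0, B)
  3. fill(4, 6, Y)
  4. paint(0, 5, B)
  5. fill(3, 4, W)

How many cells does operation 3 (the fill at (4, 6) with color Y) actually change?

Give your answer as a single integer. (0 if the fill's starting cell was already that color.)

After op 1 paint(1,4,W):
KKKKKBBBK
KKKKWBBBK
KKKKKKKKK
KKYKKKKKK
KKYKKKKKK
After op 2 paint(2,0,B):
KKKKKBBBK
KKKKWBBBK
BKKKKKKKK
KKYKKKKKK
KKYKKKKKK
After op 3 fill(4,6,Y) [35 cells changed]:
YYYYYBBBY
YYYYWBBBY
BYYYYYYYY
YYYYYYYYY
YYYYYYYYY

Answer: 35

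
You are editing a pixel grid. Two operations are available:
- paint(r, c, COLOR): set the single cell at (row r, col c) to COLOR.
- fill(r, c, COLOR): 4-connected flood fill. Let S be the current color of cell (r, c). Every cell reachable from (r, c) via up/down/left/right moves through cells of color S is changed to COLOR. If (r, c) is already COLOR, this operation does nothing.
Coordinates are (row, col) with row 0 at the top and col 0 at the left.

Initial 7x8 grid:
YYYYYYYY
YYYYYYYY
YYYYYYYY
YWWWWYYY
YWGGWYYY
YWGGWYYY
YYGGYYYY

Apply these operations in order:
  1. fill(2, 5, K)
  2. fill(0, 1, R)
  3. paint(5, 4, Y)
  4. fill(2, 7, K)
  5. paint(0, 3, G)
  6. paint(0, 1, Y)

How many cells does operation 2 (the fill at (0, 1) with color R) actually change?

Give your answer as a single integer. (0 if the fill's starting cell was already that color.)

Answer: 42

Derivation:
After op 1 fill(2,5,K) [42 cells changed]:
KKKKKKKK
KKKKKKKK
KKKKKKKK
KWWWWKKK
KWGGWKKK
KWGGWKKK
KKGGKKKK
After op 2 fill(0,1,R) [42 cells changed]:
RRRRRRRR
RRRRRRRR
RRRRRRRR
RWWWWRRR
RWGGWRRR
RWGGWRRR
RRGGRRRR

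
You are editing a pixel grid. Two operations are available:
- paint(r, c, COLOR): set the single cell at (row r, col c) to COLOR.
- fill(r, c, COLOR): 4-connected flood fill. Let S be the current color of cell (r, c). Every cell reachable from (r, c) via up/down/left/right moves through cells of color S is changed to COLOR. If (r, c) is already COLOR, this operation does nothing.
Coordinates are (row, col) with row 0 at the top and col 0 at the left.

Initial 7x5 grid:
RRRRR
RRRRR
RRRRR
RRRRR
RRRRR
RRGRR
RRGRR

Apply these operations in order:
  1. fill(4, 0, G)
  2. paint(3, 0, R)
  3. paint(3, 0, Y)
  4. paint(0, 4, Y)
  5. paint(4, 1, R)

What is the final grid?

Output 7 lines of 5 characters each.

After op 1 fill(4,0,G) [33 cells changed]:
GGGGG
GGGGG
GGGGG
GGGGG
GGGGG
GGGGG
GGGGG
After op 2 paint(3,0,R):
GGGGG
GGGGG
GGGGG
RGGGG
GGGGG
GGGGG
GGGGG
After op 3 paint(3,0,Y):
GGGGG
GGGGG
GGGGG
YGGGG
GGGGG
GGGGG
GGGGG
After op 4 paint(0,4,Y):
GGGGY
GGGGG
GGGGG
YGGGG
GGGGG
GGGGG
GGGGG
After op 5 paint(4,1,R):
GGGGY
GGGGG
GGGGG
YGGGG
GRGGG
GGGGG
GGGGG

Answer: GGGGY
GGGGG
GGGGG
YGGGG
GRGGG
GGGGG
GGGGG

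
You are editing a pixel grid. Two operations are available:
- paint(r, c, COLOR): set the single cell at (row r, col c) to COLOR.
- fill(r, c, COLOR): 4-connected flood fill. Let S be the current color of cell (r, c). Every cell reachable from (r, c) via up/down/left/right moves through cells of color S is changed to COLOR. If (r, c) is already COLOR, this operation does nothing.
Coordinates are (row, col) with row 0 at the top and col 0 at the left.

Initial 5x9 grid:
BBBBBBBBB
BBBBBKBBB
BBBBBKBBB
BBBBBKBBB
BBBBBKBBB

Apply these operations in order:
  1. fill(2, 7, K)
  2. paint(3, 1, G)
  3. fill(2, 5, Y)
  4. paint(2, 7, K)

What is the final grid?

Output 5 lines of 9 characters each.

Answer: YYYYYYYYY
YYYYYYYYY
YYYYYYYKY
YGYYYYYYY
YYYYYYYYY

Derivation:
After op 1 fill(2,7,K) [41 cells changed]:
KKKKKKKKK
KKKKKKKKK
KKKKKKKKK
KKKKKKKKK
KKKKKKKKK
After op 2 paint(3,1,G):
KKKKKKKKK
KKKKKKKKK
KKKKKKKKK
KGKKKKKKK
KKKKKKKKK
After op 3 fill(2,5,Y) [44 cells changed]:
YYYYYYYYY
YYYYYYYYY
YYYYYYYYY
YGYYYYYYY
YYYYYYYYY
After op 4 paint(2,7,K):
YYYYYYYYY
YYYYYYYYY
YYYYYYYKY
YGYYYYYYY
YYYYYYYYY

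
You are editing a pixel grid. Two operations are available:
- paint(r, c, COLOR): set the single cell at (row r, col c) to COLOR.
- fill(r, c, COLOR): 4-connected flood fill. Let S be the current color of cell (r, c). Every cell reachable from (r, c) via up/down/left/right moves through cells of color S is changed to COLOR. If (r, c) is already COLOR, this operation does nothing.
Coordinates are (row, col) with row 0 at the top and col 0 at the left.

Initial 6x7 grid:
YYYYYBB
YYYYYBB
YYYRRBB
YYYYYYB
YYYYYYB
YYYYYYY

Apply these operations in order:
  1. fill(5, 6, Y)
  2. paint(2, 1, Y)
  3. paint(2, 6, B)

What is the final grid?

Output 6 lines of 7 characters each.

Answer: YYYYYBB
YYYYYBB
YYYRRBB
YYYYYYB
YYYYYYB
YYYYYYY

Derivation:
After op 1 fill(5,6,Y) [0 cells changed]:
YYYYYBB
YYYYYBB
YYYRRBB
YYYYYYB
YYYYYYB
YYYYYYY
After op 2 paint(2,1,Y):
YYYYYBB
YYYYYBB
YYYRRBB
YYYYYYB
YYYYYYB
YYYYYYY
After op 3 paint(2,6,B):
YYYYYBB
YYYYYBB
YYYRRBB
YYYYYYB
YYYYYYB
YYYYYYY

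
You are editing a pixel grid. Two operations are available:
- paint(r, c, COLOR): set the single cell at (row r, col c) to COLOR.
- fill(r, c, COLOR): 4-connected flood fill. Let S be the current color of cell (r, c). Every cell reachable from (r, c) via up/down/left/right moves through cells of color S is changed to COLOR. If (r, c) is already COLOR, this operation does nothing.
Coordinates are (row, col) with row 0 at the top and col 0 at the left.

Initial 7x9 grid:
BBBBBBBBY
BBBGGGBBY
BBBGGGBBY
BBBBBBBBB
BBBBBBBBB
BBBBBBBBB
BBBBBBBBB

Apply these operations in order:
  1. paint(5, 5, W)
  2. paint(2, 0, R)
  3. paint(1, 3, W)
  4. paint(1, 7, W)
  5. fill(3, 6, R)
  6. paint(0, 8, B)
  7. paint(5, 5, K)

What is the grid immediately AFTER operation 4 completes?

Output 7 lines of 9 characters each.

Answer: BBBBBBBBY
BBBWGGBWY
RBBGGGBBY
BBBBBBBBB
BBBBBBBBB
BBBBBWBBB
BBBBBBBBB

Derivation:
After op 1 paint(5,5,W):
BBBBBBBBY
BBBGGGBBY
BBBGGGBBY
BBBBBBBBB
BBBBBBBBB
BBBBBWBBB
BBBBBBBBB
After op 2 paint(2,0,R):
BBBBBBBBY
BBBGGGBBY
RBBGGGBBY
BBBBBBBBB
BBBBBBBBB
BBBBBWBBB
BBBBBBBBB
After op 3 paint(1,3,W):
BBBBBBBBY
BBBWGGBBY
RBBGGGBBY
BBBBBBBBB
BBBBBBBBB
BBBBBWBBB
BBBBBBBBB
After op 4 paint(1,7,W):
BBBBBBBBY
BBBWGGBWY
RBBGGGBBY
BBBBBBBBB
BBBBBBBBB
BBBBBWBBB
BBBBBBBBB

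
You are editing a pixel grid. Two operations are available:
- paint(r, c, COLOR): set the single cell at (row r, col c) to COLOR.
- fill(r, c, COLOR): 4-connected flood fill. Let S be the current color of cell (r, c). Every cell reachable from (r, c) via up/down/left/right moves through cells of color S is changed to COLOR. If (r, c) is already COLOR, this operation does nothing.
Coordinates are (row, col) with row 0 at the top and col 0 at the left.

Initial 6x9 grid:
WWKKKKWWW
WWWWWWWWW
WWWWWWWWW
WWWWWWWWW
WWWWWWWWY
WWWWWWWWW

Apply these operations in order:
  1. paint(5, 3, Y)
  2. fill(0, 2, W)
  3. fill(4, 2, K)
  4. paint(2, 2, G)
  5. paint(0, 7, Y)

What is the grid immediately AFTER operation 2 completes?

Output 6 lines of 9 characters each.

Answer: WWWWWWWWW
WWWWWWWWW
WWWWWWWWW
WWWWWWWWW
WWWWWWWWY
WWWYWWWWW

Derivation:
After op 1 paint(5,3,Y):
WWKKKKWWW
WWWWWWWWW
WWWWWWWWW
WWWWWWWWW
WWWWWWWWY
WWWYWWWWW
After op 2 fill(0,2,W) [4 cells changed]:
WWWWWWWWW
WWWWWWWWW
WWWWWWWWW
WWWWWWWWW
WWWWWWWWY
WWWYWWWWW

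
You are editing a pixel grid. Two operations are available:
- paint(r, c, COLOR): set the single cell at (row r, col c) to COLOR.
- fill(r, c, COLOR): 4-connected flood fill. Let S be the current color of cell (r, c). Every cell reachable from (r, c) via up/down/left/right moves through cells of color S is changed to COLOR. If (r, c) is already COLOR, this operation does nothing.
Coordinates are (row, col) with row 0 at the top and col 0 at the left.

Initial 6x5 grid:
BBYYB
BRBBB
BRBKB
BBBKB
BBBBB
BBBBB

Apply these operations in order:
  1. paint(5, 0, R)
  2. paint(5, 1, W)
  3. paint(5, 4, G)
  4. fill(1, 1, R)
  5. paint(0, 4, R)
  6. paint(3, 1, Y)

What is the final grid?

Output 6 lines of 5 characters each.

Answer: BBYYR
BRBBB
BRBKB
BYBKB
BBBBB
RWBBG

Derivation:
After op 1 paint(5,0,R):
BBYYB
BRBBB
BRBKB
BBBKB
BBBBB
RBBBB
After op 2 paint(5,1,W):
BBYYB
BRBBB
BRBKB
BBBKB
BBBBB
RWBBB
After op 3 paint(5,4,G):
BBYYB
BRBBB
BRBKB
BBBKB
BBBBB
RWBBG
After op 4 fill(1,1,R) [0 cells changed]:
BBYYB
BRBBB
BRBKB
BBBKB
BBBBB
RWBBG
After op 5 paint(0,4,R):
BBYYR
BRBBB
BRBKB
BBBKB
BBBBB
RWBBG
After op 6 paint(3,1,Y):
BBYYR
BRBBB
BRBKB
BYBKB
BBBBB
RWBBG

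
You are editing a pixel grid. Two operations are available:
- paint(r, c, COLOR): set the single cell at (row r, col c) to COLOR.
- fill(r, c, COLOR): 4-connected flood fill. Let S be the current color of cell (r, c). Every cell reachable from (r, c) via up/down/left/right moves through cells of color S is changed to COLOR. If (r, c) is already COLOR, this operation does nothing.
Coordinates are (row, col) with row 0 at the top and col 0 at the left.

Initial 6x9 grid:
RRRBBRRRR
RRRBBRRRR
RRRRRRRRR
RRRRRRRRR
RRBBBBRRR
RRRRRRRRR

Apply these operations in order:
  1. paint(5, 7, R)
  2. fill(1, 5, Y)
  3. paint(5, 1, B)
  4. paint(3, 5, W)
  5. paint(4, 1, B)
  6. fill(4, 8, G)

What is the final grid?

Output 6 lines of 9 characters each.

Answer: GGGBBGGGG
GGGBBGGGG
GGGGGGGGG
GGGGGWGGG
GBBBBBGGG
GBGGGGGGG

Derivation:
After op 1 paint(5,7,R):
RRRBBRRRR
RRRBBRRRR
RRRRRRRRR
RRRRRRRRR
RRBBBBRRR
RRRRRRRRR
After op 2 fill(1,5,Y) [46 cells changed]:
YYYBBYYYY
YYYBBYYYY
YYYYYYYYY
YYYYYYYYY
YYBBBBYYY
YYYYYYYYY
After op 3 paint(5,1,B):
YYYBBYYYY
YYYBBYYYY
YYYYYYYYY
YYYYYYYYY
YYBBBBYYY
YBYYYYYYY
After op 4 paint(3,5,W):
YYYBBYYYY
YYYBBYYYY
YYYYYYYYY
YYYYYWYYY
YYBBBBYYY
YBYYYYYYY
After op 5 paint(4,1,B):
YYYBBYYYY
YYYBBYYYY
YYYYYYYYY
YYYYYWYYY
YBBBBBYYY
YBYYYYYYY
After op 6 fill(4,8,G) [43 cells changed]:
GGGBBGGGG
GGGBBGGGG
GGGGGGGGG
GGGGGWGGG
GBBBBBGGG
GBGGGGGGG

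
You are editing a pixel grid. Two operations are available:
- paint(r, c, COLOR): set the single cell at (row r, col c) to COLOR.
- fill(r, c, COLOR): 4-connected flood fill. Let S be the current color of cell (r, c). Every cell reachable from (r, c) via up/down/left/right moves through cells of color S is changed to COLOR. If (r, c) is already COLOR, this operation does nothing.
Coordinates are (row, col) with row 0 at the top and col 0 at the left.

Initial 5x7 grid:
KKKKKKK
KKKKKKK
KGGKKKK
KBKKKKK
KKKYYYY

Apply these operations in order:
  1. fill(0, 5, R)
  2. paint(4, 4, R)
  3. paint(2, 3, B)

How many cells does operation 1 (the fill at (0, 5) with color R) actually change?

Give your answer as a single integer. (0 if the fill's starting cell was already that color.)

After op 1 fill(0,5,R) [28 cells changed]:
RRRRRRR
RRRRRRR
RGGRRRR
RBRRRRR
RRRYYYY

Answer: 28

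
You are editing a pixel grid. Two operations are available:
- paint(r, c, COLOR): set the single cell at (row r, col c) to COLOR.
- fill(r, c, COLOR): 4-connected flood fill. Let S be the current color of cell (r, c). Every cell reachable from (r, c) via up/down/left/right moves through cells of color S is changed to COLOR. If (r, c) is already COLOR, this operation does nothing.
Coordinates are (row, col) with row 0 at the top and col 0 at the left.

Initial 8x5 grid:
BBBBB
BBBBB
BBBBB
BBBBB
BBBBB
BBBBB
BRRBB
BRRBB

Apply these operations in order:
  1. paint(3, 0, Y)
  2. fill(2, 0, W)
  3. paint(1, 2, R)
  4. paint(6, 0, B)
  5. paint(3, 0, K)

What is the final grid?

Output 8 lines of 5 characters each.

After op 1 paint(3,0,Y):
BBBBB
BBBBB
BBBBB
YBBBB
BBBBB
BBBBB
BRRBB
BRRBB
After op 2 fill(2,0,W) [35 cells changed]:
WWWWW
WWWWW
WWWWW
YWWWW
WWWWW
WWWWW
WRRWW
WRRWW
After op 3 paint(1,2,R):
WWWWW
WWRWW
WWWWW
YWWWW
WWWWW
WWWWW
WRRWW
WRRWW
After op 4 paint(6,0,B):
WWWWW
WWRWW
WWWWW
YWWWW
WWWWW
WWWWW
BRRWW
WRRWW
After op 5 paint(3,0,K):
WWWWW
WWRWW
WWWWW
KWWWW
WWWWW
WWWWW
BRRWW
WRRWW

Answer: WWWWW
WWRWW
WWWWW
KWWWW
WWWWW
WWWWW
BRRWW
WRRWW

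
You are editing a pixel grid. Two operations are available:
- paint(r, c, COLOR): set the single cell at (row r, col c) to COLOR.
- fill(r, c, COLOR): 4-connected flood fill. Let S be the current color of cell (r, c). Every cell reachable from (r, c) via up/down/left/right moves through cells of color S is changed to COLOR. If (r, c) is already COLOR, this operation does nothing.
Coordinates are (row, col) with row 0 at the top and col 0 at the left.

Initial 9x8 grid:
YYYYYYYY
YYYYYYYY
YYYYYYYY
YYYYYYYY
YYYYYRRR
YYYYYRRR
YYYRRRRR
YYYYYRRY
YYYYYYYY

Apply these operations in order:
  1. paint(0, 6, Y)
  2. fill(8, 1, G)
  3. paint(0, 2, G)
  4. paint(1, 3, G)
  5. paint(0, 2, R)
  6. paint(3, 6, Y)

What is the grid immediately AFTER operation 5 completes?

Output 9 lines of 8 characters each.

After op 1 paint(0,6,Y):
YYYYYYYY
YYYYYYYY
YYYYYYYY
YYYYYYYY
YYYYYRRR
YYYYYRRR
YYYRRRRR
YYYYYRRY
YYYYYYYY
After op 2 fill(8,1,G) [59 cells changed]:
GGGGGGGG
GGGGGGGG
GGGGGGGG
GGGGGGGG
GGGGGRRR
GGGGGRRR
GGGRRRRR
GGGGGRRG
GGGGGGGG
After op 3 paint(0,2,G):
GGGGGGGG
GGGGGGGG
GGGGGGGG
GGGGGGGG
GGGGGRRR
GGGGGRRR
GGGRRRRR
GGGGGRRG
GGGGGGGG
After op 4 paint(1,3,G):
GGGGGGGG
GGGGGGGG
GGGGGGGG
GGGGGGGG
GGGGGRRR
GGGGGRRR
GGGRRRRR
GGGGGRRG
GGGGGGGG
After op 5 paint(0,2,R):
GGRGGGGG
GGGGGGGG
GGGGGGGG
GGGGGGGG
GGGGGRRR
GGGGGRRR
GGGRRRRR
GGGGGRRG
GGGGGGGG

Answer: GGRGGGGG
GGGGGGGG
GGGGGGGG
GGGGGGGG
GGGGGRRR
GGGGGRRR
GGGRRRRR
GGGGGRRG
GGGGGGGG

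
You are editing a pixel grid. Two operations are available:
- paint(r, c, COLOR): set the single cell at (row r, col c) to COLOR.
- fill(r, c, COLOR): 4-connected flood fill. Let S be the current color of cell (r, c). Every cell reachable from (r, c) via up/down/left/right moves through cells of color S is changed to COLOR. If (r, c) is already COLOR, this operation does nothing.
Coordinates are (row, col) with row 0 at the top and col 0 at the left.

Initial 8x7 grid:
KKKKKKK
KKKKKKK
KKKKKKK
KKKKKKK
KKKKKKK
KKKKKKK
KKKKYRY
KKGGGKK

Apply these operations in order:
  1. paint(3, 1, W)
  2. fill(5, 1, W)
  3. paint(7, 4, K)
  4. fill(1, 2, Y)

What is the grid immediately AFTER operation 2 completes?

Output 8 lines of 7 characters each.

After op 1 paint(3,1,W):
KKKKKKK
KKKKKKK
KKKKKKK
KWKKKKK
KKKKKKK
KKKKKKK
KKKKYRY
KKGGGKK
After op 2 fill(5,1,W) [47 cells changed]:
WWWWWWW
WWWWWWW
WWWWWWW
WWWWWWW
WWWWWWW
WWWWWWW
WWWWYRY
WWGGGKK

Answer: WWWWWWW
WWWWWWW
WWWWWWW
WWWWWWW
WWWWWWW
WWWWWWW
WWWWYRY
WWGGGKK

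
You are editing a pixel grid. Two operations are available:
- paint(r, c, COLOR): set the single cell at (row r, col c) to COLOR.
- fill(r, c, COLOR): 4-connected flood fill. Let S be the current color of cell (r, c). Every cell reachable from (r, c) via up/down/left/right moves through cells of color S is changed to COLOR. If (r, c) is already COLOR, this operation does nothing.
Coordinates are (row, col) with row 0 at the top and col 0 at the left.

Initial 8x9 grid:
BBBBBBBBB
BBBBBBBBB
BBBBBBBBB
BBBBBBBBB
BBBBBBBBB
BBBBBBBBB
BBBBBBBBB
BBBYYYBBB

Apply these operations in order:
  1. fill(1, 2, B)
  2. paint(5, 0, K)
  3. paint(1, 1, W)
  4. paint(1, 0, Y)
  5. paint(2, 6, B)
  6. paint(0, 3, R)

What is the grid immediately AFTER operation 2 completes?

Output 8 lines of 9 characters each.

Answer: BBBBBBBBB
BBBBBBBBB
BBBBBBBBB
BBBBBBBBB
BBBBBBBBB
KBBBBBBBB
BBBBBBBBB
BBBYYYBBB

Derivation:
After op 1 fill(1,2,B) [0 cells changed]:
BBBBBBBBB
BBBBBBBBB
BBBBBBBBB
BBBBBBBBB
BBBBBBBBB
BBBBBBBBB
BBBBBBBBB
BBBYYYBBB
After op 2 paint(5,0,K):
BBBBBBBBB
BBBBBBBBB
BBBBBBBBB
BBBBBBBBB
BBBBBBBBB
KBBBBBBBB
BBBBBBBBB
BBBYYYBBB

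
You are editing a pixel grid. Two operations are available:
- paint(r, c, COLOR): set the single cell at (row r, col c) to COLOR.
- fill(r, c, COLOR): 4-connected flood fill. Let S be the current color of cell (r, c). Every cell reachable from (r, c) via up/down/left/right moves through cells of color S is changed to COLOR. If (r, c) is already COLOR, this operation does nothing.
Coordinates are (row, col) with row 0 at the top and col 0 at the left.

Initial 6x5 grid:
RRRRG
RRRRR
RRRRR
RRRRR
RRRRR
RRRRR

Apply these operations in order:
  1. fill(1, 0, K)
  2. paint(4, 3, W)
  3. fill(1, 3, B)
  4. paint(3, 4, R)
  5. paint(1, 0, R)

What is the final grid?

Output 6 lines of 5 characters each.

After op 1 fill(1,0,K) [29 cells changed]:
KKKKG
KKKKK
KKKKK
KKKKK
KKKKK
KKKKK
After op 2 paint(4,3,W):
KKKKG
KKKKK
KKKKK
KKKKK
KKKWK
KKKKK
After op 3 fill(1,3,B) [28 cells changed]:
BBBBG
BBBBB
BBBBB
BBBBB
BBBWB
BBBBB
After op 4 paint(3,4,R):
BBBBG
BBBBB
BBBBB
BBBBR
BBBWB
BBBBB
After op 5 paint(1,0,R):
BBBBG
RBBBB
BBBBB
BBBBR
BBBWB
BBBBB

Answer: BBBBG
RBBBB
BBBBB
BBBBR
BBBWB
BBBBB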